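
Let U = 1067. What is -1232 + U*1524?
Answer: 1624876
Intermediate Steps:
-1232 + U*1524 = -1232 + 1067*1524 = -1232 + 1626108 = 1624876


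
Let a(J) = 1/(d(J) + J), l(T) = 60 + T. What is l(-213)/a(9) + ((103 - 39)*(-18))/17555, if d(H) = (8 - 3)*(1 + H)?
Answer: -158470137/17555 ≈ -9027.1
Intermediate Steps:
d(H) = 5 + 5*H (d(H) = 5*(1 + H) = 5 + 5*H)
a(J) = 1/(5 + 6*J) (a(J) = 1/((5 + 5*J) + J) = 1/(5 + 6*J))
l(-213)/a(9) + ((103 - 39)*(-18))/17555 = (60 - 213)/(1/(5 + 6*9)) + ((103 - 39)*(-18))/17555 = -153/(1/(5 + 54)) + (64*(-18))*(1/17555) = -153/(1/59) - 1152*1/17555 = -153/1/59 - 1152/17555 = -153*59 - 1152/17555 = -9027 - 1152/17555 = -158470137/17555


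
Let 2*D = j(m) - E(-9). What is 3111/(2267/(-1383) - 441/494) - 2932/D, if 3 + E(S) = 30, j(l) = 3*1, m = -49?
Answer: -300492949/305259 ≈ -984.39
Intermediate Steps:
j(l) = 3
E(S) = 27 (E(S) = -3 + 30 = 27)
D = -12 (D = (3 - 1*27)/2 = (3 - 27)/2 = (½)*(-24) = -12)
3111/(2267/(-1383) - 441/494) - 2932/D = 3111/(2267/(-1383) - 441/494) - 2932/(-12) = 3111/(2267*(-1/1383) - 441*1/494) - 2932*(-1/12) = 3111/(-2267/1383 - 441/494) + 733/3 = 3111/(-1729801/683202) + 733/3 = 3111*(-683202/1729801) + 733/3 = -125025966/101753 + 733/3 = -300492949/305259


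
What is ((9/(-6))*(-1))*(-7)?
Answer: -21/2 ≈ -10.500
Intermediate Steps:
((9/(-6))*(-1))*(-7) = ((9*(-⅙))*(-1))*(-7) = -3/2*(-1)*(-7) = (3/2)*(-7) = -21/2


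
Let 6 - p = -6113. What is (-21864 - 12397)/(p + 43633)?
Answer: -34261/49752 ≈ -0.68864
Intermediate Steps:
p = 6119 (p = 6 - 1*(-6113) = 6 + 6113 = 6119)
(-21864 - 12397)/(p + 43633) = (-21864 - 12397)/(6119 + 43633) = -34261/49752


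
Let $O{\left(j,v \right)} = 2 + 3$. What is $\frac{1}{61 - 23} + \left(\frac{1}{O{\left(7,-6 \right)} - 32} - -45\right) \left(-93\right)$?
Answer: $- \frac{1430083}{342} \approx -4181.5$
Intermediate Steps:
$O{\left(j,v \right)} = 5$
$\frac{1}{61 - 23} + \left(\frac{1}{O{\left(7,-6 \right)} - 32} - -45\right) \left(-93\right) = \frac{1}{61 - 23} + \left(\frac{1}{5 - 32} - -45\right) \left(-93\right) = \frac{1}{38} + \left(\frac{1}{-27} + 45\right) \left(-93\right) = \frac{1}{38} + \left(- \frac{1}{27} + 45\right) \left(-93\right) = \frac{1}{38} + \frac{1214}{27} \left(-93\right) = \frac{1}{38} - \frac{37634}{9} = - \frac{1430083}{342}$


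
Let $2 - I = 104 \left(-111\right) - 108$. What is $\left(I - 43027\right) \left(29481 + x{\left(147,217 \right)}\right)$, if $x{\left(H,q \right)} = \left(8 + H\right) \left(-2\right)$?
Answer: $-915181783$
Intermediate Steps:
$x{\left(H,q \right)} = -16 - 2 H$
$I = 11654$ ($I = 2 - \left(104 \left(-111\right) - 108\right) = 2 - \left(-11544 - 108\right) = 2 - -11652 = 2 + 11652 = 11654$)
$\left(I - 43027\right) \left(29481 + x{\left(147,217 \right)}\right) = \left(11654 - 43027\right) \left(29481 - 310\right) = - 31373 \left(29481 - 310\right) = \left(-31373\right) 29171 = -915181783$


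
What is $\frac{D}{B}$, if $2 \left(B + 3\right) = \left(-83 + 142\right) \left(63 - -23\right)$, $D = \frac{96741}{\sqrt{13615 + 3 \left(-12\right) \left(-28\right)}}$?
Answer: $\frac{96741 \sqrt{14623}}{37054682} \approx 0.31571$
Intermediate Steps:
$D = \frac{96741 \sqrt{14623}}{14623}$ ($D = \frac{96741}{\sqrt{13615 - -1008}} = \frac{96741}{\sqrt{13615 + 1008}} = \frac{96741}{\sqrt{14623}} = 96741 \frac{\sqrt{14623}}{14623} = \frac{96741 \sqrt{14623}}{14623} \approx 800.0$)
$B = 2534$ ($B = -3 + \frac{\left(-83 + 142\right) \left(63 - -23\right)}{2} = -3 + \frac{59 \left(63 + 23\right)}{2} = -3 + \frac{59 \cdot 86}{2} = -3 + \frac{1}{2} \cdot 5074 = -3 + 2537 = 2534$)
$\frac{D}{B} = \frac{\frac{96741}{14623} \sqrt{14623}}{2534} = \frac{96741 \sqrt{14623}}{14623} \cdot \frac{1}{2534} = \frac{96741 \sqrt{14623}}{37054682}$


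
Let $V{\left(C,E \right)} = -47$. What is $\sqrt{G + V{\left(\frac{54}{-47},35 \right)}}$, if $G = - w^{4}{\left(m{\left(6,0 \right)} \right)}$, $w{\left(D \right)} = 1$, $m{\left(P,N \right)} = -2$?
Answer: $4 i \sqrt{3} \approx 6.9282 i$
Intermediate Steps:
$G = -1$ ($G = - 1^{4} = \left(-1\right) 1 = -1$)
$\sqrt{G + V{\left(\frac{54}{-47},35 \right)}} = \sqrt{-1 - 47} = \sqrt{-48} = 4 i \sqrt{3}$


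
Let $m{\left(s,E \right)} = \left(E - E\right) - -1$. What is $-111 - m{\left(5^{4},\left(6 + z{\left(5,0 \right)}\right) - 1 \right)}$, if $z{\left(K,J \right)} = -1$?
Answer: $-112$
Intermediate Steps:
$m{\left(s,E \right)} = 1$ ($m{\left(s,E \right)} = 0 + 1 = 1$)
$-111 - m{\left(5^{4},\left(6 + z{\left(5,0 \right)}\right) - 1 \right)} = -111 - 1 = -112$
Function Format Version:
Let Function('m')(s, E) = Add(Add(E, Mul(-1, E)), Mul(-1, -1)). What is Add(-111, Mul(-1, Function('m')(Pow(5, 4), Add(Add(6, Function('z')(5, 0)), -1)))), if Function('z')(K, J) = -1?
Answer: -112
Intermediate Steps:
Function('m')(s, E) = 1 (Function('m')(s, E) = Add(0, 1) = 1)
Add(-111, Mul(-1, Function('m')(Pow(5, 4), Add(Add(6, Function('z')(5, 0)), -1)))) = Add(-111, Mul(-1, 1)) = Add(-111, -1) = -112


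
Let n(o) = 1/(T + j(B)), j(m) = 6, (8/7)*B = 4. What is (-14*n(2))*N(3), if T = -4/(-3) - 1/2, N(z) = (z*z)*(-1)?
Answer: 756/41 ≈ 18.439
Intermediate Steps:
N(z) = -z**2 (N(z) = z**2*(-1) = -z**2)
B = 7/2 (B = (7/8)*4 = 7/2 ≈ 3.5000)
T = 5/6 (T = -4*(-1/3) - 1*1/2 = 4/3 - 1/2 = 5/6 ≈ 0.83333)
n(o) = 6/41 (n(o) = 1/(5/6 + 6) = 1/(41/6) = 6/41)
(-14*n(2))*N(3) = (-14*6/41)*(-1*3**2) = -(-84)*9/41 = -84/41*(-9) = 756/41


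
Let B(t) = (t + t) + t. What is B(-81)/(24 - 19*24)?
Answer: 9/16 ≈ 0.56250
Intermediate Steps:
B(t) = 3*t (B(t) = 2*t + t = 3*t)
B(-81)/(24 - 19*24) = (3*(-81))/(24 - 19*24) = -243/(24 - 456) = -243/(-432) = -243*(-1/432) = 9/16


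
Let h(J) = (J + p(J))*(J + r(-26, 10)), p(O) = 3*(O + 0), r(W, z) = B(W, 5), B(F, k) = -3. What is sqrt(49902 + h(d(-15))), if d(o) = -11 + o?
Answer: sqrt(52918) ≈ 230.04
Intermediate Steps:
r(W, z) = -3
p(O) = 3*O
h(J) = 4*J*(-3 + J) (h(J) = (J + 3*J)*(J - 3) = (4*J)*(-3 + J) = 4*J*(-3 + J))
sqrt(49902 + h(d(-15))) = sqrt(49902 + 4*(-11 - 15)*(-3 + (-11 - 15))) = sqrt(49902 + 4*(-26)*(-3 - 26)) = sqrt(49902 + 4*(-26)*(-29)) = sqrt(49902 + 3016) = sqrt(52918)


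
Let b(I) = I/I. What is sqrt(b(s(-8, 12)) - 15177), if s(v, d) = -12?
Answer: 2*I*sqrt(3794) ≈ 123.19*I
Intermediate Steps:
b(I) = 1
sqrt(b(s(-8, 12)) - 15177) = sqrt(1 - 15177) = sqrt(-15176) = 2*I*sqrt(3794)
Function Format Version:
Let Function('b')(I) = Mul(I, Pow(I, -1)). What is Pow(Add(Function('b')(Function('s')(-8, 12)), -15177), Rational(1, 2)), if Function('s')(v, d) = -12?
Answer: Mul(2, I, Pow(3794, Rational(1, 2))) ≈ Mul(123.19, I)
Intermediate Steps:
Function('b')(I) = 1
Pow(Add(Function('b')(Function('s')(-8, 12)), -15177), Rational(1, 2)) = Pow(Add(1, -15177), Rational(1, 2)) = Pow(-15176, Rational(1, 2)) = Mul(2, I, Pow(3794, Rational(1, 2)))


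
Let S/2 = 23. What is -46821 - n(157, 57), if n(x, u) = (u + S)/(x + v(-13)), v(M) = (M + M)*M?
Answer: -23176498/495 ≈ -46821.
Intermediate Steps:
S = 46 (S = 2*23 = 46)
v(M) = 2*M² (v(M) = (2*M)*M = 2*M²)
n(x, u) = (46 + u)/(338 + x) (n(x, u) = (u + 46)/(x + 2*(-13)²) = (46 + u)/(x + 2*169) = (46 + u)/(x + 338) = (46 + u)/(338 + x))
-46821 - n(157, 57) = -46821 - (46 + 57)/(338 + 157) = -46821 - 103/495 = -23176498/495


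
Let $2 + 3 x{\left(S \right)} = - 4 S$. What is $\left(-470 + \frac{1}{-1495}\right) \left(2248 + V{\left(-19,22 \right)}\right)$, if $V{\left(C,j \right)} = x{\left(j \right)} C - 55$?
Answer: $- \frac{1941424713}{1495} \approx -1.2986 \cdot 10^{6}$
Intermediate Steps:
$x{\left(S \right)} = - \frac{2}{3} - \frac{4 S}{3}$ ($x{\left(S \right)} = - \frac{2}{3} + \frac{\left(-4\right) S}{3} = - \frac{2}{3} - \frac{4 S}{3}$)
$V{\left(C,j \right)} = -55 + C \left(- \frac{2}{3} - \frac{4 j}{3}\right)$ ($V{\left(C,j \right)} = \left(- \frac{2}{3} - \frac{4 j}{3}\right) C - 55 = C \left(- \frac{2}{3} - \frac{4 j}{3}\right) - 55 = -55 + C \left(- \frac{2}{3} - \frac{4 j}{3}\right)$)
$\left(-470 + \frac{1}{-1495}\right) \left(2248 + V{\left(-19,22 \right)}\right) = \left(-470 + \frac{1}{-1495}\right) \left(2248 - \left(55 - \frac{38 \left(1 + 2 \cdot 22\right)}{3}\right)\right) = \left(-470 - \frac{1}{1495}\right) \left(2248 - \left(55 - \frac{38 \left(1 + 44\right)}{3}\right)\right) = - \frac{702651 \left(2248 - \left(55 - 570\right)\right)}{1495} = - \frac{702651 \left(2248 + \left(-55 + 570\right)\right)}{1495} = - \frac{702651 \left(2248 + 515\right)}{1495} = \left(- \frac{702651}{1495}\right) 2763 = - \frac{1941424713}{1495}$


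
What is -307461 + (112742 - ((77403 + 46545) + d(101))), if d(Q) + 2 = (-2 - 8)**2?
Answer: -318765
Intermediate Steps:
d(Q) = 98 (d(Q) = -2 + (-2 - 8)**2 = -2 + (-10)**2 = -2 + 100 = 98)
-307461 + (112742 - ((77403 + 46545) + d(101))) = -307461 + (112742 - ((77403 + 46545) + 98)) = -307461 + (112742 - (123948 + 98)) = -307461 + (112742 - 1*124046) = -307461 + (112742 - 124046) = -307461 - 11304 = -318765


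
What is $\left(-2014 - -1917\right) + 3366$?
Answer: $3269$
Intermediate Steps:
$\left(-2014 - -1917\right) + 3366 = \left(-2014 + 1917\right) + 3366 = -97 + 3366 = 3269$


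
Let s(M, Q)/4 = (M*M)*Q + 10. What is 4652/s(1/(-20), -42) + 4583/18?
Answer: 13256557/35622 ≈ 372.15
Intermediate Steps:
s(M, Q) = 40 + 4*Q*M**2 (s(M, Q) = 4*((M*M)*Q + 10) = 4*(M**2*Q + 10) = 4*(Q*M**2 + 10) = 4*(10 + Q*M**2) = 40 + 4*Q*M**2)
4652/s(1/(-20), -42) + 4583/18 = 4652/(40 + 4*(-42)*(1/(-20))**2) + 4583/18 = 4652/(40 + 4*(-42)*(-1/20)**2) + 4583*(1/18) = 4652/(40 + 4*(-42)*(1/400)) + 4583/18 = 4652/(40 - 21/50) + 4583/18 = 4652/(1979/50) + 4583/18 = 4652*(50/1979) + 4583/18 = 232600/1979 + 4583/18 = 13256557/35622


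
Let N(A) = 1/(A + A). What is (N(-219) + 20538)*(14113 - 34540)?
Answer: -61251333187/146 ≈ -4.1953e+8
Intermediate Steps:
N(A) = 1/(2*A)
(N(-219) + 20538)*(14113 - 34540) = ((½)/(-219) + 20538)*(14113 - 34540) = ((½)*(-1/219) + 20538)*(-20427) = (-1/438 + 20538)*(-20427) = (8995643/438)*(-20427) = -61251333187/146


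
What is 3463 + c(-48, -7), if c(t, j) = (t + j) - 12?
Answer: 3396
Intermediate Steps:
c(t, j) = -12 + j + t (c(t, j) = (j + t) - 12 = -12 + j + t)
3463 + c(-48, -7) = 3463 + (-12 - 7 - 48) = 3463 - 67 = 3396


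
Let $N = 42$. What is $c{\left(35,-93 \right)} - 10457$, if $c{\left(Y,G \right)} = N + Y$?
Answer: $-10380$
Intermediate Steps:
$c{\left(Y,G \right)} = 42 + Y$
$c{\left(35,-93 \right)} - 10457 = \left(42 + 35\right) - 10457 = 77 - 10457 = -10380$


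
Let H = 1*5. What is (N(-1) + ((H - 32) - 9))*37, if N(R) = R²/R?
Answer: -1369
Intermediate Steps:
H = 5
N(R) = R
(N(-1) + ((H - 32) - 9))*37 = (-1 + ((5 - 32) - 9))*37 = (-1 + (-27 - 9))*37 = (-1 - 36)*37 = -37*37 = -1369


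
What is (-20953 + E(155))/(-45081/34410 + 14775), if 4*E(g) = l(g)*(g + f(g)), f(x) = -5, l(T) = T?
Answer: -173661535/169454223 ≈ -1.0248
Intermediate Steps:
E(g) = g*(-5 + g)/4 (E(g) = (g*(g - 5))/4 = (g*(-5 + g))/4 = g*(-5 + g)/4)
(-20953 + E(155))/(-45081/34410 + 14775) = (-20953 + (¼)*155*(-5 + 155))/(-45081/34410 + 14775) = (-20953 + (¼)*155*150)/(-45081*1/34410 + 14775) = (-20953 + 11625/2)/(-15027/11470 + 14775) = -30281/(2*169454223/11470) = -30281/2*11470/169454223 = -173661535/169454223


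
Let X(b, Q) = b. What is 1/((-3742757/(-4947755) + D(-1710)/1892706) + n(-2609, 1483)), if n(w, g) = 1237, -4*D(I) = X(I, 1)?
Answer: 6243097050020/7727435086738543 ≈ 0.00080791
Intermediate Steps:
D(I) = -I/4
1/((-3742757/(-4947755) + D(-1710)/1892706) + n(-2609, 1483)) = 1/((-3742757/(-4947755) - ¼*(-1710)/1892706) + 1237) = 1/((-3742757*(-1/4947755) + (855/2)*(1/1892706)) + 1237) = 1/((3742757/4947755 + 285/1261804) + 1237) = 1/(4724035863803/6243097050020 + 1237) = 1/(7727435086738543/6243097050020) = 6243097050020/7727435086738543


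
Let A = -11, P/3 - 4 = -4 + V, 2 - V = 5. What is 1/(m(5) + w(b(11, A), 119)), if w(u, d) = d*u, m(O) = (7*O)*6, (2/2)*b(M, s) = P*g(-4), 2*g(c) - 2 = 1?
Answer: -2/2793 ≈ -0.00071608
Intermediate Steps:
V = -3 (V = 2 - 1*5 = 2 - 5 = -3)
g(c) = 3/2 (g(c) = 1 + (1/2)*1 = 1 + 1/2 = 3/2)
P = -9 (P = 12 + 3*(-4 - 3) = 12 + 3*(-7) = 12 - 21 = -9)
b(M, s) = -27/2 (b(M, s) = -9*3/2 = -27/2)
m(O) = 42*O
1/(m(5) + w(b(11, A), 119)) = 1/(42*5 + 119*(-27/2)) = 1/(210 - 3213/2) = 1/(-2793/2) = -2/2793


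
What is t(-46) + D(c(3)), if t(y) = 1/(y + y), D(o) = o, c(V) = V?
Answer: 275/92 ≈ 2.9891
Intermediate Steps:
t(y) = 1/(2*y)
t(-46) + D(c(3)) = (½)/(-46) + 3 = (½)*(-1/46) + 3 = -1/92 + 3 = 275/92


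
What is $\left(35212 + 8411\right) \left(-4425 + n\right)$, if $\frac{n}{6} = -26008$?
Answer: $-7000313679$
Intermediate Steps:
$n = -156048$ ($n = 6 \left(-26008\right) = -156048$)
$\left(35212 + 8411\right) \left(-4425 + n\right) = \left(35212 + 8411\right) \left(-4425 - 156048\right) = 43623 \left(-160473\right) = -7000313679$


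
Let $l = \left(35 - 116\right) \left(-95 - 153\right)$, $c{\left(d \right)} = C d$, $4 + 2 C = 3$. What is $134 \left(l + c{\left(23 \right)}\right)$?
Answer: $2690251$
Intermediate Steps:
$C = - \frac{1}{2}$ ($C = -2 + \frac{1}{2} \cdot 3 = -2 + \frac{3}{2} = - \frac{1}{2} \approx -0.5$)
$c{\left(d \right)} = - \frac{d}{2}$
$l = 20088$ ($l = \left(-81\right) \left(-248\right) = 20088$)
$134 \left(l + c{\left(23 \right)}\right) = 134 \left(20088 - \frac{23}{2}\right) = 134 \cdot \frac{40153}{2} = 2690251$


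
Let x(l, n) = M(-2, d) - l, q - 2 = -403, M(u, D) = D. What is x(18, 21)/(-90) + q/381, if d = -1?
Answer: -9617/11430 ≈ -0.84138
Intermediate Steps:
q = -401 (q = 2 - 403 = -401)
x(l, n) = -1 - l
x(18, 21)/(-90) + q/381 = (-1 - 1*18)/(-90) - 401/381 = (-1 - 18)*(-1/90) - 401*1/381 = -19*(-1/90) - 401/381 = 19/90 - 401/381 = -9617/11430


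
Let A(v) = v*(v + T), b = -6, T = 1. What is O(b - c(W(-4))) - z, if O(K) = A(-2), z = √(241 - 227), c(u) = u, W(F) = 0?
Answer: 2 - √14 ≈ -1.7417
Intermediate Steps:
A(v) = v*(1 + v) (A(v) = v*(v + 1) = v*(1 + v))
z = √14 ≈ 3.7417
O(K) = 2 (O(K) = -2*(1 - 2) = -2*(-1) = 2)
O(b - c(W(-4))) - z = 2 - √14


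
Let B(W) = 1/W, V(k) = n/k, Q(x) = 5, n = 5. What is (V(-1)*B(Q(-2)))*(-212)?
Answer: 212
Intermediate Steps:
V(k) = 5/k
(V(-1)*B(Q(-2)))*(-212) = ((5/(-1))/5)*(-212) = ((5*(-1))*(1/5))*(-212) = -5*1/5*(-212) = -1*(-212) = 212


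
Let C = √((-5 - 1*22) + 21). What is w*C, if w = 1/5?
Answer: I*√6/5 ≈ 0.4899*I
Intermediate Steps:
C = I*√6 (C = √((-5 - 22) + 21) = √(-27 + 21) = √(-6) = I*√6 ≈ 2.4495*I)
w = ⅕ ≈ 0.20000
w*C = (I*√6)/5 = I*√6/5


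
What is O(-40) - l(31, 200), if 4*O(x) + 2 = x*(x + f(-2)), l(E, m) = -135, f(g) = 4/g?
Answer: 1109/2 ≈ 554.50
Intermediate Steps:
O(x) = -1/2 + x*(-2 + x)/4 (O(x) = -1/2 + (x*(x + 4/(-2)))/4 = -1/2 + (x*(x + 4*(-1/2)))/4 = -1/2 + (x*(x - 2))/4 = -1/2 + (x*(-2 + x))/4 = -1/2 + x*(-2 + x)/4)
O(-40) - l(31, 200) = (-1/2 - 1/2*(-40) + (1/4)*(-40)**2) - 1*(-135) = (-1/2 + 20 + (1/4)*1600) + 135 = (-1/2 + 20 + 400) + 135 = 839/2 + 135 = 1109/2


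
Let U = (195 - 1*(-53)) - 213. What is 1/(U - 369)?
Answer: -1/334 ≈ -0.0029940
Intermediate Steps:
U = 35 (U = (195 + 53) - 213 = 248 - 213 = 35)
1/(U - 369) = 1/(35 - 369) = 1/(-334) = -1/334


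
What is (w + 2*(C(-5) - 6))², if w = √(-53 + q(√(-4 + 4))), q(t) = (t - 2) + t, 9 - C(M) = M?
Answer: (16 + I*√55)² ≈ 201.0 + 237.32*I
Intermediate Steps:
C(M) = 9 - M
q(t) = -2 + 2*t (q(t) = (-2 + t) + t = -2 + 2*t)
w = I*√55 (w = √(-53 + (-2 + 2*√(-4 + 4))) = √(-53 + (-2 + 2*√0)) = √(-53 + (-2 + 2*0)) = √(-53 + (-2 + 0)) = √(-53 - 2) = √(-55) = I*√55 ≈ 7.4162*I)
(w + 2*(C(-5) - 6))² = (I*√55 + 2*((9 - 1*(-5)) - 6))² = (I*√55 + 2*((9 + 5) - 6))² = (I*√55 + 2*(14 - 6))² = (I*√55 + 2*8)² = (I*√55 + 16)² = (16 + I*√55)²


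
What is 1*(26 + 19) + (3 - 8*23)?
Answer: -136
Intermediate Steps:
1*(26 + 19) + (3 - 8*23) = 1*45 + (3 - 184) = 45 - 181 = -136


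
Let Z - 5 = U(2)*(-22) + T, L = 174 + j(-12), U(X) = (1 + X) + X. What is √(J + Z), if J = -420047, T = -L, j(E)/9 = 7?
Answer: I*√420389 ≈ 648.37*I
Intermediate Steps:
j(E) = 63 (j(E) = 9*7 = 63)
U(X) = 1 + 2*X
L = 237 (L = 174 + 63 = 237)
T = -237 (T = -1*237 = -237)
Z = -342 (Z = 5 + ((1 + 2*2)*(-22) - 237) = 5 + ((1 + 4)*(-22) - 237) = 5 + (5*(-22) - 237) = 5 + (-110 - 237) = 5 - 347 = -342)
√(J + Z) = √(-420047 - 342) = √(-420389) = I*√420389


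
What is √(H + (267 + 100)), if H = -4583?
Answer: 2*I*√1054 ≈ 64.931*I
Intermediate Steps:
√(H + (267 + 100)) = √(-4583 + (267 + 100)) = √(-4583 + 367) = √(-4216) = 2*I*√1054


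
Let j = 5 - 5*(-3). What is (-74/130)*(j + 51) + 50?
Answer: 623/65 ≈ 9.5846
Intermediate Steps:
j = 20 (j = 5 + 15 = 20)
(-74/130)*(j + 51) + 50 = (-74/130)*(20 + 51) + 50 = -74*1/130*71 + 50 = -37/65*71 + 50 = -2627/65 + 50 = 623/65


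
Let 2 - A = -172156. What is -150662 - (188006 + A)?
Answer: -510826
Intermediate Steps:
A = 172158 (A = 2 - 1*(-172156) = 2 + 172156 = 172158)
-150662 - (188006 + A) = -150662 - (188006 + 172158) = -150662 - 1*360164 = -150662 - 360164 = -510826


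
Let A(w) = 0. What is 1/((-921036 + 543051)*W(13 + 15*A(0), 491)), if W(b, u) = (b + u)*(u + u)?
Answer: -1/187075360080 ≈ -5.3454e-12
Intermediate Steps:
W(b, u) = 2*u*(b + u) (W(b, u) = (b + u)*(2*u) = 2*u*(b + u))
1/((-921036 + 543051)*W(13 + 15*A(0), 491)) = 1/((-921036 + 543051)*((2*491*((13 + 15*0) + 491)))) = 1/((-377985)*((2*491*((13 + 0) + 491)))) = -1/(982*(13 + 491))/377985 = -1/(377985*(2*491*504)) = -1/377985/494928 = -1/377985*1/494928 = -1/187075360080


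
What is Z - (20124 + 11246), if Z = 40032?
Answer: 8662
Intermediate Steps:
Z - (20124 + 11246) = 40032 - (20124 + 11246) = 40032 - 1*31370 = 40032 - 31370 = 8662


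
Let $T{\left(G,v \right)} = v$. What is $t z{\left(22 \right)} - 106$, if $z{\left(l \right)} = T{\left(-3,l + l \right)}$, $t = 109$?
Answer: $4690$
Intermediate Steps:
$z{\left(l \right)} = 2 l$ ($z{\left(l \right)} = l + l = 2 l$)
$t z{\left(22 \right)} - 106 = 109 \cdot 2 \cdot 22 - 106 = 109 \cdot 44 - 106 = 4796 - 106 = 4690$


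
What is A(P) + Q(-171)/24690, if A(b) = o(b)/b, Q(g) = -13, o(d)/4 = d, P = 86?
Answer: 98747/24690 ≈ 3.9995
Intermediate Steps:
o(d) = 4*d
A(b) = 4 (A(b) = (4*b)/b = 4)
A(P) + Q(-171)/24690 = 4 - 13/24690 = 98747/24690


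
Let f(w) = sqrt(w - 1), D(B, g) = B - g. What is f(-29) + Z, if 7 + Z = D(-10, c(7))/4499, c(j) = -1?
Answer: -31502/4499 + I*sqrt(30) ≈ -7.002 + 5.4772*I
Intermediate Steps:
f(w) = sqrt(-1 + w)
Z = -31502/4499 (Z = -7 + (-10 - 1*(-1))/4499 = -7 + (-10 + 1)*(1/4499) = -7 - 9*1/4499 = -7 - 9/4499 = -31502/4499 ≈ -7.0020)
f(-29) + Z = sqrt(-1 - 29) - 31502/4499 = sqrt(-30) - 31502/4499 = I*sqrt(30) - 31502/4499 = -31502/4499 + I*sqrt(30)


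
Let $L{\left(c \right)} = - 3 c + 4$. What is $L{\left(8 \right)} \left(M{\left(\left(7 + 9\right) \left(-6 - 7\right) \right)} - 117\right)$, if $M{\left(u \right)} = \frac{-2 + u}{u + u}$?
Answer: $\frac{121155}{52} \approx 2329.9$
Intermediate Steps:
$M{\left(u \right)} = \frac{-2 + u}{2 u}$
$L{\left(c \right)} = 4 - 3 c$
$L{\left(8 \right)} \left(M{\left(\left(7 + 9\right) \left(-6 - 7\right) \right)} - 117\right) = \left(4 - 24\right) \left(\frac{-2 + \left(7 + 9\right) \left(-6 - 7\right)}{2 \left(7 + 9\right) \left(-6 - 7\right)} - 117\right) = \left(4 - 24\right) \left(\frac{-2 + 16 \left(-13\right)}{2 \cdot 16 \left(-13\right)} - 117\right) = - 20 \left(\frac{-2 - 208}{2 \left(-208\right)} - 117\right) = - 20 \left(\frac{1}{2} \left(- \frac{1}{208}\right) \left(-210\right) - 117\right) = - 20 \left(\frac{105}{208} - 117\right) = \left(-20\right) \left(- \frac{24231}{208}\right) = \frac{121155}{52}$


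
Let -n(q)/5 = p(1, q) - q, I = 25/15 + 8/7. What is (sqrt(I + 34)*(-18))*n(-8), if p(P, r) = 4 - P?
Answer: 330*sqrt(16233)/7 ≈ 6006.4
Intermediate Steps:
I = 59/21 (I = 25*(1/15) + 8*(1/7) = 5/3 + 8/7 = 59/21 ≈ 2.8095)
n(q) = -15 + 5*q (n(q) = -5*((4 - 1*1) - q) = -5*((4 - 1) - q) = -5*(3 - q) = -15 + 5*q)
(sqrt(I + 34)*(-18))*n(-8) = (sqrt(59/21 + 34)*(-18))*(-15 + 5*(-8)) = (sqrt(773/21)*(-18))*(-15 - 40) = ((sqrt(16233)/21)*(-18))*(-55) = -6*sqrt(16233)/7*(-55) = 330*sqrt(16233)/7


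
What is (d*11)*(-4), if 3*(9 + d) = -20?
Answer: 2068/3 ≈ 689.33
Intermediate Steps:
d = -47/3 (d = -9 + (⅓)*(-20) = -9 - 20/3 = -47/3 ≈ -15.667)
(d*11)*(-4) = -47/3*11*(-4) = -517/3*(-4) = 2068/3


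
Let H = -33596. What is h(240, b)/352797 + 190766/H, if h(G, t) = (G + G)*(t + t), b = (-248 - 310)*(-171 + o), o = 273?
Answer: -317160935177/1975428002 ≈ -160.55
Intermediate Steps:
b = -56916 (b = (-248 - 310)*(-171 + 273) = -558*102 = -56916)
h(G, t) = 4*G*t (h(G, t) = (2*G)*(2*t) = 4*G*t)
h(240, b)/352797 + 190766/H = (4*240*(-56916))/352797 + 190766/(-33596) = -54639360*1/352797 + 190766*(-1/33596) = -18213120/117599 - 95383/16798 = -317160935177/1975428002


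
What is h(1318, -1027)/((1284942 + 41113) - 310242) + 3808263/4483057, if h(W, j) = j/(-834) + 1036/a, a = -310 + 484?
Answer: 31187970151455731/36713925392709142 ≈ 0.84949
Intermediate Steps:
a = 174
h(W, j) = 518/87 - j/834 (h(W, j) = j/(-834) + 1036/174 = j*(-1/834) + 1036*(1/174) = -j/834 + 518/87 = 518/87 - j/834)
h(1318, -1027)/((1284942 + 41113) - 310242) + 3808263/4483057 = (518/87 - 1/834*(-1027))/((1284942 + 41113) - 310242) + 3808263/4483057 = (518/87 + 1027/834)/(1326055 - 310242) + 3808263*(1/4483057) = (57929/8062)/1015813 + 3808263/4483057 = (57929/8062)*(1/1015813) + 3808263/4483057 = 57929/8189484406 + 3808263/4483057 = 31187970151455731/36713925392709142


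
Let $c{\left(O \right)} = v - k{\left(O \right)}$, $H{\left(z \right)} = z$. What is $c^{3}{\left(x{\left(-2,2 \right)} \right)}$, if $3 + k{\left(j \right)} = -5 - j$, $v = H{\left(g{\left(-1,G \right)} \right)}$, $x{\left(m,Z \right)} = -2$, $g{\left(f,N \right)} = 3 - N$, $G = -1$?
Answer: $1000$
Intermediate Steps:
$v = 4$ ($v = 3 - -1 = 3 + 1 = 4$)
$k{\left(j \right)} = -8 - j$ ($k{\left(j \right)} = -3 - \left(5 + j\right) = -8 - j$)
$c{\left(O \right)} = 12 + O$ ($c{\left(O \right)} = 4 - \left(-8 - O\right) = 4 + \left(8 + O\right) = 12 + O$)
$c^{3}{\left(x{\left(-2,2 \right)} \right)} = \left(12 - 2\right)^{3} = 10^{3} = 1000$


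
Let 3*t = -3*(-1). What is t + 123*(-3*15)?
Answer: -5534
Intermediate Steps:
t = 1 (t = (-3*(-1))/3 = (1/3)*3 = 1)
t + 123*(-3*15) = 1 + 123*(-3*15) = 1 + 123*(-45) = 1 - 5535 = -5534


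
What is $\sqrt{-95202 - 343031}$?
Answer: $i \sqrt{438233} \approx 661.99 i$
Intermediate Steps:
$\sqrt{-95202 - 343031} = \sqrt{-438233} = i \sqrt{438233}$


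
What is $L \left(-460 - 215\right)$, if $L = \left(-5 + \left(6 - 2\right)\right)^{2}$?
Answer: $-675$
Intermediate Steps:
$L = 1$ ($L = \left(-5 + 4\right)^{2} = \left(-1\right)^{2} = 1$)
$L \left(-460 - 215\right) = 1 \left(-460 - 215\right) = 1 \left(-675\right) = -675$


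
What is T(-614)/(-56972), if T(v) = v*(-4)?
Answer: -614/14243 ≈ -0.043109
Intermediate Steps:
T(v) = -4*v
T(-614)/(-56972) = -4*(-614)/(-56972) = 2456*(-1/56972) = -614/14243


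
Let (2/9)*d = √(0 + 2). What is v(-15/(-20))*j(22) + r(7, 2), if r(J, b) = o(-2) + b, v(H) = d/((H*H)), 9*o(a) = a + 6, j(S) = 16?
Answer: 22/9 + 128*√2 ≈ 183.46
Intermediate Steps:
o(a) = ⅔ + a/9 (o(a) = (a + 6)/9 = (6 + a)/9 = ⅔ + a/9)
d = 9*√2/2 (d = 9*√(0 + 2)/2 = 9*√2/2 ≈ 6.3640)
v(H) = 9*√2/(2*H²) (v(H) = (9*√2/2)/((H*H)) = (9*√2/2)/(H²) = (9*√2/2)/H² = 9*√2/(2*H²))
r(J, b) = 4/9 + b (r(J, b) = (⅔ + (⅑)*(-2)) + b = (⅔ - 2/9) + b = 4/9 + b)
v(-15/(-20))*j(22) + r(7, 2) = (9*√2/(2*(-15/(-20))²))*16 + (4/9 + 2) = (9*√2/(2*(-15*(-1/20))²))*16 + 22/9 = (9*√2/(2*(¾)²))*16 + 22/9 = ((9/2)*√2*(16/9))*16 + 22/9 = (8*√2)*16 + 22/9 = 128*√2 + 22/9 = 22/9 + 128*√2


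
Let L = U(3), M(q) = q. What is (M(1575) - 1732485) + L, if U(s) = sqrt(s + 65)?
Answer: -1730910 + 2*sqrt(17) ≈ -1.7309e+6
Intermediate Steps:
U(s) = sqrt(65 + s)
L = 2*sqrt(17) (L = sqrt(65 + 3) = sqrt(68) = 2*sqrt(17) ≈ 8.2462)
(M(1575) - 1732485) + L = (1575 - 1732485) + 2*sqrt(17) = -1730910 + 2*sqrt(17)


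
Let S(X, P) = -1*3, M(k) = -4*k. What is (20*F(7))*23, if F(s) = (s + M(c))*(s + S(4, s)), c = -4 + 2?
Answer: 27600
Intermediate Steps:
c = -2
S(X, P) = -3
F(s) = (-3 + s)*(8 + s) (F(s) = (s - 4*(-2))*(s - 3) = (s + 8)*(-3 + s) = (8 + s)*(-3 + s) = (-3 + s)*(8 + s))
(20*F(7))*23 = (20*(-24 + 7² + 5*7))*23 = (20*(-24 + 49 + 35))*23 = (20*60)*23 = 1200*23 = 27600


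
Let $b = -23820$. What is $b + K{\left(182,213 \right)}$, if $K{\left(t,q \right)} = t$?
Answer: $-23638$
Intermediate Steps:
$b + K{\left(182,213 \right)} = -23820 + 182 = -23638$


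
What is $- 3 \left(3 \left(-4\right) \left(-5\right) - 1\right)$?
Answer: $-177$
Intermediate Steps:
$- 3 \left(3 \left(-4\right) \left(-5\right) - 1\right) = - 3 \left(\left(-12\right) \left(-5\right) - 1\right) = - 3 \left(60 - 1\right) = \left(-3\right) 59 = -177$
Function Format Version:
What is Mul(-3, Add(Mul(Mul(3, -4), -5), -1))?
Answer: -177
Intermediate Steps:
Mul(-3, Add(Mul(Mul(3, -4), -5), -1)) = Mul(-3, Add(Mul(-12, -5), -1)) = Mul(-3, Add(60, -1)) = Mul(-3, 59) = -177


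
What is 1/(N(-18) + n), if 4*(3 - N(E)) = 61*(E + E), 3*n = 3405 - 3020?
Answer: 3/2041 ≈ 0.0014699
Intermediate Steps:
n = 385/3 (n = (3405 - 3020)/3 = (⅓)*385 = 385/3 ≈ 128.33)
N(E) = 3 - 61*E/2 (N(E) = 3 - 61*(E + E)/4 = 3 - 61*2*E/4 = 3 - 61*E/2)
1/(N(-18) + n) = 1/((3 - 61/2*(-18)) + 385/3) = 1/((3 + 549) + 385/3) = 1/(552 + 385/3) = 1/(2041/3) = 3/2041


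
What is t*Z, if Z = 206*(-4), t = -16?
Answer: 13184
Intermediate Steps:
Z = -824
t*Z = -16*(-824) = 13184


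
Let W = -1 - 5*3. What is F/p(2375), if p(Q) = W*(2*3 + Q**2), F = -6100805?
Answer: 6100805/90250096 ≈ 0.067599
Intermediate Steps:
W = -16 (W = -1 - 5*3 = -1 - 15 = -16)
p(Q) = -96 - 16*Q**2 (p(Q) = -16*(2*3 + Q**2) = -16*(6 + Q**2) = -96 - 16*Q**2)
F/p(2375) = -6100805/(-96 - 16*2375**2) = -6100805/(-96 - 16*5640625) = -6100805/(-96 - 90250000) = -6100805/(-90250096) = -6100805*(-1/90250096) = 6100805/90250096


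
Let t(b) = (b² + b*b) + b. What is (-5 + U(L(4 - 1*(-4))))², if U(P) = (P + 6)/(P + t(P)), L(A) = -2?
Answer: 16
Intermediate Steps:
t(b) = b + 2*b² (t(b) = (b² + b²) + b = 2*b² + b = b + 2*b²)
U(P) = (6 + P)/(P + P*(1 + 2*P)) (U(P) = (P + 6)/(P + P*(1 + 2*P)) = (6 + P)/(P + P*(1 + 2*P)))
(-5 + U(L(4 - 1*(-4))))² = (-5 + (½)*(6 - 2)/(-2*(1 - 2)))² = (-5 + (½)*(-½)*4/(-1))² = (-5 + (½)*(-½)*(-1)*4)² = (-5 + 1)² = (-4)² = 16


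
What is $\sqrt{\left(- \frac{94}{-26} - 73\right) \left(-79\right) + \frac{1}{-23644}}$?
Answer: $\frac{\sqrt{129466941313177}}{153686} \approx 74.036$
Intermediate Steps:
$\sqrt{\left(- \frac{94}{-26} - 73\right) \left(-79\right) + \frac{1}{-23644}} = \sqrt{\left(\left(-94\right) \left(- \frac{1}{26}\right) - 73\right) \left(-79\right) - \frac{1}{23644}} = \sqrt{\left(\frac{47}{13} - 73\right) \left(-79\right) - \frac{1}{23644}} = \sqrt{\left(- \frac{902}{13}\right) \left(-79\right) - \frac{1}{23644}} = \sqrt{\frac{71258}{13} - \frac{1}{23644}} = \sqrt{\frac{1684824139}{307372}} = \frac{\sqrt{129466941313177}}{153686}$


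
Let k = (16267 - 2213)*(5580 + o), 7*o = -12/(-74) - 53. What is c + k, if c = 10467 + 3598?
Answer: 20287289145/259 ≈ 7.8329e+7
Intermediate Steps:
c = 14065
o = -1955/259 (o = (-12/(-74) - 53)/7 = (-12*(-1/74) - 53)/7 = (6/37 - 53)/7 = (⅐)*(-1955/37) = -1955/259 ≈ -7.5483)
k = 20283646310/259 (k = (16267 - 2213)*(5580 - 1955/259) = 14054*(1443265/259) = 20283646310/259 ≈ 7.8315e+7)
c + k = 14065 + 20283646310/259 = 20287289145/259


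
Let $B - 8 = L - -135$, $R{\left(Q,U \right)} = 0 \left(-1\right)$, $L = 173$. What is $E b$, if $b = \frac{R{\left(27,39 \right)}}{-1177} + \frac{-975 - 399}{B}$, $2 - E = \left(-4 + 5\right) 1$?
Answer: $- \frac{687}{158} \approx -4.3481$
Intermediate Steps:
$R{\left(Q,U \right)} = 0$
$E = 1$ ($E = 2 - \left(-4 + 5\right) 1 = 2 - 1 \cdot 1 = 2 - 1 = 1$)
$B = 316$ ($B = 8 + \left(173 - -135\right) = 8 + \left(173 + 135\right) = 8 + 308 = 316$)
$b = - \frac{687}{158}$ ($b = \frac{0}{-1177} + \frac{-975 - 399}{316} = 0 \left(- \frac{1}{1177}\right) + \left(-975 - 399\right) \frac{1}{316} = 0 - \frac{687}{158} = - \frac{687}{158} \approx -4.3481$)
$E b = 1 \left(- \frac{687}{158}\right) = - \frac{687}{158}$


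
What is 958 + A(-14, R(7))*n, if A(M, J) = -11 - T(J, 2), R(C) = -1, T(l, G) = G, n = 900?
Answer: -10742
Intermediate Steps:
A(M, J) = -13 (A(M, J) = -11 - 1*2 = -11 - 2 = -13)
958 + A(-14, R(7))*n = 958 - 13*900 = 958 - 11700 = -10742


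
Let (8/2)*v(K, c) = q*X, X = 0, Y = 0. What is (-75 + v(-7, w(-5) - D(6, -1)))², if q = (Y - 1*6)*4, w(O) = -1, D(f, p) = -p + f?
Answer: 5625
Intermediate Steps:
D(f, p) = f - p
q = -24 (q = (0 - 1*6)*4 = (0 - 6)*4 = -6*4 = -24)
v(K, c) = 0 (v(K, c) = (-24*0)/4 = (¼)*0 = 0)
(-75 + v(-7, w(-5) - D(6, -1)))² = (-75 + 0)² = (-75)² = 5625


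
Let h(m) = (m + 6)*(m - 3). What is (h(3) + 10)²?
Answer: 100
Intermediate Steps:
h(m) = (-3 + m)*(6 + m) (h(m) = (6 + m)*(-3 + m) = (-3 + m)*(6 + m))
(h(3) + 10)² = ((-18 + 3² + 3*3) + 10)² = ((-18 + 9 + 9) + 10)² = (0 + 10)² = 10² = 100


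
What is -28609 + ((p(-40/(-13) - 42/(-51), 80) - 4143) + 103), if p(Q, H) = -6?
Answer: -32655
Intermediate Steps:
-28609 + ((p(-40/(-13) - 42/(-51), 80) - 4143) + 103) = -28609 + ((-6 - 4143) + 103) = -28609 + (-4149 + 103) = -28609 - 4046 = -32655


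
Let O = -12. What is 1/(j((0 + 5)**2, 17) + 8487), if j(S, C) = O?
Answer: 1/8475 ≈ 0.00011799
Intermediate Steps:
j(S, C) = -12
1/(j((0 + 5)**2, 17) + 8487) = 1/(-12 + 8487) = 1/8475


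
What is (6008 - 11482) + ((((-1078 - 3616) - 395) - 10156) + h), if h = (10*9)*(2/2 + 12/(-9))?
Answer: -20749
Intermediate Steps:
h = -30 (h = 90*(2*(1/2) + 12*(-1/9)) = 90*(1 - 4/3) = 90*(-1/3) = -30)
(6008 - 11482) + ((((-1078 - 3616) - 395) - 10156) + h) = (6008 - 11482) + ((((-1078 - 3616) - 395) - 10156) - 30) = -5474 + (((-4694 - 395) - 10156) - 30) = -5474 + ((-5089 - 10156) - 30) = -5474 + (-15245 - 30) = -5474 - 15275 = -20749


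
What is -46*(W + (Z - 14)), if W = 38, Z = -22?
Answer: -92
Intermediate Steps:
-46*(W + (Z - 14)) = -46*(38 + (-22 - 14)) = -46*(38 - 36) = -46*2 = -92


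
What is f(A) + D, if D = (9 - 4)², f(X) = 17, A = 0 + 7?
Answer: 42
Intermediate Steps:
A = 7
D = 25 (D = 5² = 25)
f(A) + D = 17 + 25 = 42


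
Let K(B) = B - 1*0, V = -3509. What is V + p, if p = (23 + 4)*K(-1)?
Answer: -3536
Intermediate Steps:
K(B) = B (K(B) = B + 0 = B)
p = -27 (p = (23 + 4)*(-1) = 27*(-1) = -27)
V + p = -3509 - 27 = -3536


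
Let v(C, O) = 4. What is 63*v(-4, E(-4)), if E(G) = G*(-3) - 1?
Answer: 252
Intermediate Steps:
E(G) = -1 - 3*G (E(G) = -3*G - 1 = -1 - 3*G)
63*v(-4, E(-4)) = 63*4 = 252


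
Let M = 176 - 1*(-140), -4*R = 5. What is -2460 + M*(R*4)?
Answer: -4040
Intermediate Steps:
R = -5/4 (R = -¼*5 = -5/4 ≈ -1.2500)
M = 316 (M = 176 + 140 = 316)
-2460 + M*(R*4) = -2460 + 316*(-5/4*4) = -2460 + 316*(-5) = -2460 - 1580 = -4040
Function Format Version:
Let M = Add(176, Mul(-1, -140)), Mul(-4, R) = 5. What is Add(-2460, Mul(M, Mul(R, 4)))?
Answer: -4040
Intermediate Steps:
R = Rational(-5, 4) (R = Mul(Rational(-1, 4), 5) = Rational(-5, 4) ≈ -1.2500)
M = 316 (M = Add(176, 140) = 316)
Add(-2460, Mul(M, Mul(R, 4))) = Add(-2460, Mul(316, Mul(Rational(-5, 4), 4))) = Add(-2460, Mul(316, -5)) = Add(-2460, -1580) = -4040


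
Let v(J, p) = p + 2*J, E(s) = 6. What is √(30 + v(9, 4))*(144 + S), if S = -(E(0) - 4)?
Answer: 284*√13 ≈ 1024.0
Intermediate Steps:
S = -2 (S = -(6 - 4) = -1*2 = -2)
√(30 + v(9, 4))*(144 + S) = √(30 + (4 + 2*9))*(144 - 2) = √(30 + (4 + 18))*142 = √(30 + 22)*142 = √52*142 = (2*√13)*142 = 284*√13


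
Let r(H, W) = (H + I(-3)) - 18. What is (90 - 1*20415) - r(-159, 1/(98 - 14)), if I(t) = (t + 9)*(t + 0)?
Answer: -20130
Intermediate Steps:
I(t) = t*(9 + t) (I(t) = (9 + t)*t = t*(9 + t))
r(H, W) = -36 + H (r(H, W) = (H - 3*(9 - 3)) - 18 = (H - 3*6) - 18 = (H - 18) - 18 = (-18 + H) - 18 = -36 + H)
(90 - 1*20415) - r(-159, 1/(98 - 14)) = (90 - 1*20415) - (-36 - 159) = (90 - 20415) - 1*(-195) = -20325 + 195 = -20130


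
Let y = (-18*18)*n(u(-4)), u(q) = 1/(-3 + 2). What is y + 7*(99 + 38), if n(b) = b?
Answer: 1283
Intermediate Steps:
u(q) = -1 (u(q) = 1/(-1) = -1)
y = 324 (y = -18*18*(-1) = -324*(-1) = 324)
y + 7*(99 + 38) = 324 + 7*(99 + 38) = 324 + 7*137 = 324 + 959 = 1283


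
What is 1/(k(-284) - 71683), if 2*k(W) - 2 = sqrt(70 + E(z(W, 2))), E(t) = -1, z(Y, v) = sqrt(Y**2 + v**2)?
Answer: -95576/6851078809 - 2*sqrt(69)/20553236427 ≈ -1.3951e-5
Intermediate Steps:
k(W) = 1 + sqrt(69)/2 (k(W) = 1 + sqrt(70 - 1)/2 = 1 + sqrt(69)/2)
1/(k(-284) - 71683) = 1/((1 + sqrt(69)/2) - 71683) = 1/(-71682 + sqrt(69)/2)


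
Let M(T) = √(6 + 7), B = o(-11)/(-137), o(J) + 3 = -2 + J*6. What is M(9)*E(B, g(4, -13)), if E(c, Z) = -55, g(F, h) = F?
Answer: -55*√13 ≈ -198.31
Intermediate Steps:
o(J) = -5 + 6*J (o(J) = -3 + (-2 + J*6) = -3 + (-2 + 6*J) = -5 + 6*J)
B = 71/137 (B = (-5 + 6*(-11))/(-137) = (-5 - 66)*(-1/137) = -71*(-1/137) = 71/137 ≈ 0.51825)
M(T) = √13
M(9)*E(B, g(4, -13)) = √13*(-55) = -55*√13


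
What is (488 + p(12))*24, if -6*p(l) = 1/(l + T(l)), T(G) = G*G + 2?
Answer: 925246/79 ≈ 11712.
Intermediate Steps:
T(G) = 2 + G² (T(G) = G² + 2 = 2 + G²)
p(l) = -1/(6*(2 + l + l²)) (p(l) = -1/(6*(l + (2 + l²))) = -1/(6*(2 + l + l²)))
(488 + p(12))*24 = (488 - 1/(12 + 6*12 + 6*12²))*24 = (488 - 1/(12 + 72 + 6*144))*24 = (488 - 1/(12 + 72 + 864))*24 = (488 - 1/948)*24 = (462623/948)*24 = 925246/79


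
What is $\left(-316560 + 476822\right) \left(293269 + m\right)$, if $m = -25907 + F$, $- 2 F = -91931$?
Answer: $50214491805$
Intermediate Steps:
$F = \frac{91931}{2}$ ($F = \left(- \frac{1}{2}\right) \left(-91931\right) = \frac{91931}{2} \approx 45966.0$)
$m = \frac{40117}{2}$ ($m = -25907 + \frac{91931}{2} = \frac{40117}{2} \approx 20059.0$)
$\left(-316560 + 476822\right) \left(293269 + m\right) = \left(-316560 + 476822\right) \left(293269 + \frac{40117}{2}\right) = 160262 \cdot \frac{626655}{2} = 50214491805$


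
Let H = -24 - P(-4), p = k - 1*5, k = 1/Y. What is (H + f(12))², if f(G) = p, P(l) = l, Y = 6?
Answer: 22201/36 ≈ 616.69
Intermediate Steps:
k = ⅙ (k = 1/6 = ⅙ ≈ 0.16667)
p = -29/6 (p = ⅙ - 1*5 = ⅙ - 5 = -29/6 ≈ -4.8333)
H = -20 (H = -24 - 1*(-4) = -24 + 4 = -20)
f(G) = -29/6
(H + f(12))² = (-20 - 29/6)² = (-149/6)² = 22201/36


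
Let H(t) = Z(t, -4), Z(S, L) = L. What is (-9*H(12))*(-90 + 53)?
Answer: -1332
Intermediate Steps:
H(t) = -4
(-9*H(12))*(-90 + 53) = (-9*(-4))*(-90 + 53) = 36*(-37) = -1332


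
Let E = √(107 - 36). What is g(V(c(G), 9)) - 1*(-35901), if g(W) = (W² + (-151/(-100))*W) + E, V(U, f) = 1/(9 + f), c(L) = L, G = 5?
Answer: 581597609/16200 + √71 ≈ 35910.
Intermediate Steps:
E = √71 ≈ 8.4261
g(W) = √71 + W² + 151*W/100 (g(W) = (W² + (-151/(-100))*W) + √71 = (W² + (-151*(-1/100))*W) + √71 = (W² + 151*W/100) + √71 = √71 + W² + 151*W/100)
g(V(c(G), 9)) - 1*(-35901) = (√71 + (1/(9 + 9))² + 151/(100*(9 + 9))) - 1*(-35901) = (√71 + (1/18)² + (151/100)/18) + 35901 = (√71 + (1/18)² + (151/100)*(1/18)) + 35901 = (√71 + 1/324 + 151/1800) + 35901 = (1409/16200 + √71) + 35901 = 581597609/16200 + √71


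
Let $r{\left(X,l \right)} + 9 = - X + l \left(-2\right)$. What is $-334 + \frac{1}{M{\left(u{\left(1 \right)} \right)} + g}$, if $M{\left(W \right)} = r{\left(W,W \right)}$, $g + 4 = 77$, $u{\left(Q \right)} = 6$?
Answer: $- \frac{15363}{46} \approx -333.98$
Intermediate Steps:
$g = 73$ ($g = -4 + 77 = 73$)
$r{\left(X,l \right)} = -9 - X - 2 l$ ($r{\left(X,l \right)} = -9 - \left(X - l \left(-2\right)\right) = -9 - \left(X + 2 l\right) = -9 - X - 2 l$)
$M{\left(W \right)} = -9 - 3 W$ ($M{\left(W \right)} = -9 - W - 2 W = -9 - 3 W$)
$-334 + \frac{1}{M{\left(u{\left(1 \right)} \right)} + g} = -334 + \frac{1}{\left(-9 - 18\right) + 73} = -334 + \frac{1}{-27 + 73} = -334 + \frac{1}{46} = - \frac{15363}{46}$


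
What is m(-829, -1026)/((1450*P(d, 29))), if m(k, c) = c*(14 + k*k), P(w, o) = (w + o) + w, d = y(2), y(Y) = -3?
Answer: -70512363/3335 ≈ -21143.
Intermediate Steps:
d = -3
P(w, o) = o + 2*w (P(w, o) = (o + w) + w = o + 2*w)
m(k, c) = c*(14 + k²)
m(-829, -1026)/((1450*P(d, 29))) = (-1026*(14 + (-829)²))/((1450*(29 + 2*(-3)))) = (-1026*(14 + 687241))/((1450*(29 - 6))) = (-1026*687255)/((1450*23)) = -705123630/33350 = -705123630*1/33350 = -70512363/3335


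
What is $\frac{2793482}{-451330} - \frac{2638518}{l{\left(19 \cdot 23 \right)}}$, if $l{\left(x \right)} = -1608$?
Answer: $\frac{98862534157}{60478220} \approx 1634.7$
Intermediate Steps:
$\frac{2793482}{-451330} - \frac{2638518}{l{\left(19 \cdot 23 \right)}} = \frac{2793482}{-451330} - \frac{2638518}{-1608} = 2793482 \left(- \frac{1}{451330}\right) - - \frac{439753}{268} = - \frac{1396741}{225665} + \frac{439753}{268} = \frac{98862534157}{60478220}$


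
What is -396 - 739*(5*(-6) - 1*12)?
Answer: 30642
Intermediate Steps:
-396 - 739*(5*(-6) - 1*12) = -396 - 739*(-30 - 12) = -396 - 739*(-42) = -396 + 31038 = 30642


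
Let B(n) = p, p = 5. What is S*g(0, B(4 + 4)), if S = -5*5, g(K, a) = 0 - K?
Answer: 0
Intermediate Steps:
B(n) = 5
g(K, a) = -K
S = -25
S*g(0, B(4 + 4)) = -(-25)*0 = -25*0 = 0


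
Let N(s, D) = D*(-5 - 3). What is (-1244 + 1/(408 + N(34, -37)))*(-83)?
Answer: 72689325/704 ≈ 1.0325e+5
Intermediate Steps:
N(s, D) = -8*D (N(s, D) = D*(-8) = -8*D)
(-1244 + 1/(408 + N(34, -37)))*(-83) = (-1244 + 1/(408 - 8*(-37)))*(-83) = (-1244 + 1/(408 + 296))*(-83) = (-1244 + 1/704)*(-83) = -875775/704*(-83) = 72689325/704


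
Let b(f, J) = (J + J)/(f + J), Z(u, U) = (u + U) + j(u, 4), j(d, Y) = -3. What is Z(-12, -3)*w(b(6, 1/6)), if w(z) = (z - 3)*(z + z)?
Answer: 7848/1369 ≈ 5.7327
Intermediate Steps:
Z(u, U) = -3 + U + u (Z(u, U) = (u + U) - 3 = (U + u) - 3 = -3 + U + u)
b(f, J) = 2*J/(J + f) (b(f, J) = (2*J)/(J + f) = 2*J/(J + f))
w(z) = 2*z*(-3 + z) (w(z) = (-3 + z)*(2*z) = 2*z*(-3 + z))
Z(-12, -3)*w(b(6, 1/6)) = (-3 - 3 - 12)*(2*(2/(6*(1/6 + 6)))*(-3 + 2/(6*(1/6 + 6)))) = -36*2*(⅙)/(⅙ + 6)*(-3 + 2*(⅙)/(⅙ + 6)) = -36*2*(⅙)/(37/6)*(-3 + 2*(⅙)/(37/6)) = -36*2*(⅙)*(6/37)*(-3 + 2*(⅙)*(6/37)) = -36*2*(-3 + 2/37)/37 = -36*2*(-109)/(37*37) = -18*(-436/1369) = 7848/1369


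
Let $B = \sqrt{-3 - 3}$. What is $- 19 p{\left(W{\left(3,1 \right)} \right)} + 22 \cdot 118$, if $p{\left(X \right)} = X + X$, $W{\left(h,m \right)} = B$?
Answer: $2596 - 38 i \sqrt{6} \approx 2596.0 - 93.081 i$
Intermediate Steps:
$B = i \sqrt{6}$ ($B = \sqrt{-6} = i \sqrt{6} \approx 2.4495 i$)
$W{\left(h,m \right)} = i \sqrt{6}$
$p{\left(X \right)} = 2 X$
$- 19 p{\left(W{\left(3,1 \right)} \right)} + 22 \cdot 118 = - 19 \cdot 2 i \sqrt{6} + 22 \cdot 118 = - 19 \cdot 2 i \sqrt{6} + 2596 = - 38 i \sqrt{6} + 2596 = 2596 - 38 i \sqrt{6}$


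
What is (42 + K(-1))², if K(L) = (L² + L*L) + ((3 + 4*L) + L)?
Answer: 1764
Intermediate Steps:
K(L) = 3 + 2*L² + 5*L (K(L) = (L² + L²) + (3 + 5*L) = 2*L² + (3 + 5*L) = 3 + 2*L² + 5*L)
(42 + K(-1))² = (42 + (3 + 2*(-1)² + 5*(-1)))² = (42 + (3 + 2*1 - 5))² = (42 + (3 + 2 - 5))² = (42 + 0)² = 42² = 1764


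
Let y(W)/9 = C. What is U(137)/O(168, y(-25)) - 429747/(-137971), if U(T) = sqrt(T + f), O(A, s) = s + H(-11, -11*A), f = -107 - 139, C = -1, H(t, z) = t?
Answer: 429747/137971 - I*sqrt(109)/20 ≈ 3.1148 - 0.52202*I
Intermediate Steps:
f = -246
y(W) = -9 (y(W) = 9*(-1) = -9)
O(A, s) = -11 + s (O(A, s) = s - 11 = -11 + s)
U(T) = sqrt(-246 + T) (U(T) = sqrt(T - 246) = sqrt(-246 + T))
U(137)/O(168, y(-25)) - 429747/(-137971) = sqrt(-246 + 137)/(-11 - 9) - 429747/(-137971) = sqrt(-109)/(-20) - 429747*(-1/137971) = (I*sqrt(109))*(-1/20) + 429747/137971 = -I*sqrt(109)/20 + 429747/137971 = 429747/137971 - I*sqrt(109)/20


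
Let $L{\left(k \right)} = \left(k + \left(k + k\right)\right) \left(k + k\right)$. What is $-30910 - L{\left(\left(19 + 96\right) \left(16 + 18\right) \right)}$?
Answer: $-91759510$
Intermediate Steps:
$L{\left(k \right)} = 6 k^{2}$ ($L{\left(k \right)} = \left(k + 2 k\right) 2 k = 3 k 2 k = 6 k^{2}$)
$-30910 - L{\left(\left(19 + 96\right) \left(16 + 18\right) \right)} = -30910 - 6 \left(\left(19 + 96\right) \left(16 + 18\right)\right)^{2} = -30910 - 6 \left(115 \cdot 34\right)^{2} = -30910 - 6 \cdot 3910^{2} = -30910 - 6 \cdot 15288100 = -30910 - 91728600 = -91759510$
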